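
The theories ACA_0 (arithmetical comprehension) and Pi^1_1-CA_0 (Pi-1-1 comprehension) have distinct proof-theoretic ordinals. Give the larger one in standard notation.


Proof-theoretic ordinal of ACA_0 (arithmetical comprehension): epsilon_0
Proof-theoretic ordinal of Pi^1_1-CA_0 (Pi-1-1 comprehension): psi_0(Omega_omega)
Comparing: epsilon_0 < psi_0(Omega_omega).
The larger ordinal is psi_0(Omega_omega) (from Pi^1_1-CA_0 (Pi-1-1 comprehension)).

psi_0(Omega_omega)


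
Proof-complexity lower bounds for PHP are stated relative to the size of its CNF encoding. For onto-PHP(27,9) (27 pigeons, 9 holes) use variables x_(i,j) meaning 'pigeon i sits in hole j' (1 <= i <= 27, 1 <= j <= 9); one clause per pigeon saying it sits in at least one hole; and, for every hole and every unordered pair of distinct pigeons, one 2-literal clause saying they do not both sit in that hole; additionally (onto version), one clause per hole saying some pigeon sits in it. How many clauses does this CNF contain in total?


onto-PHP(27,9): 27 pigeons, 9 holes, 27*9 = 243 variables.
- pigeon clauses: one per pigeon -> 27 clauses
- hole clauses: 9 holes * C(27,2) = 9 * 351 -> 3159 clauses
- onto clauses: one per hole -> 9 clauses
Total clauses = 27 + 3159 + 9 = 3195

3195


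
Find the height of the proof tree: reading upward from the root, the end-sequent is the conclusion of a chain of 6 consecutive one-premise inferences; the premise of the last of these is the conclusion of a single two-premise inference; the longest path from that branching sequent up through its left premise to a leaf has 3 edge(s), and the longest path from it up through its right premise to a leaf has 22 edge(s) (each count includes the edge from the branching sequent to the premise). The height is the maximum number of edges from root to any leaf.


Longest path through the left premise: 3 edges (measured from the branching sequent)
Longest path through the right premise: 22 edges
Height of the subtree rooted at the branching sequent: max(3, 22) = 22
The branching sequent sits 6 edges above the root (the chain of one-premise inferences), so height = 22 + 6 = 28

28


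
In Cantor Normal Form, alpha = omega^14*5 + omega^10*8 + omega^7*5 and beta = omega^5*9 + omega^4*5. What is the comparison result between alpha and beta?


Compare term by term from highest exponent:
alpha = omega^14*5 + omega^10*8 + omega^7*5
beta = omega^5*9 + omega^4*5
Term 1: alpha has omega^14*5, beta has omega^5*9
Term 2: alpha has omega^10*8, beta has omega^4*5
Term 3: alpha has omega^7*5, beta has omega^0*0
Result: alpha > beta

alpha > beta


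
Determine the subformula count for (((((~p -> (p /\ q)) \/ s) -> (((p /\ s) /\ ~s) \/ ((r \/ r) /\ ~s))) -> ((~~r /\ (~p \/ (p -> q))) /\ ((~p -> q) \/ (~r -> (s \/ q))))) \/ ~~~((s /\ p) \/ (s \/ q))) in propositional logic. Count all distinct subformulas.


Formula: (((((~p -> (p /\ q)) \/ s) -> (((p /\ s) /\ ~s) \/ ((r \/ r) /\ ~s))) -> ((~~r /\ (~p \/ (p -> q))) /\ ((~p -> q) \/ (~r -> (s \/ q))))) \/ ~~~((s /\ p) \/ (s \/ q)))
Subformulas found:
  1. r
  2. q
  3. s
  4. p
  5. ~p
  6. ~r
  7. ~s
  8. ~~r
  9. (p /\ s)
  10. (s /\ p)
  11. (p /\ q)
  12. (r \/ r)
  13. (s \/ q)
  14. (p -> q)
  15. (~p -> q)
  16. ((r \/ r) /\ ~s)
  17. (~r -> (s \/ q))
  18. (~p -> (p /\ q))
  19. ((p /\ s) /\ ~s)
  20. (~p \/ (p -> q))
  21. ((s /\ p) \/ (s \/ q))
  22. ~((s /\ p) \/ (s \/ q))
  23. ((~p -> (p /\ q)) \/ s)
  24. ~~((s /\ p) \/ (s \/ q))
  25. ~~~((s /\ p) \/ (s \/ q))
  26. (~~r /\ (~p \/ (p -> q)))
  27. ((~p -> q) \/ (~r -> (s \/ q)))
  28. (((p /\ s) /\ ~s) \/ ((r \/ r) /\ ~s))
  29. ((~~r /\ (~p \/ (p -> q))) /\ ((~p -> q) \/ (~r -> (s \/ q))))
  30. (((~p -> (p /\ q)) \/ s) -> (((p /\ s) /\ ~s) \/ ((r \/ r) /\ ~s)))
  31. ((((~p -> (p /\ q)) \/ s) -> (((p /\ s) /\ ~s) \/ ((r \/ r) /\ ~s))) -> ((~~r /\ (~p \/ (p -> q))) /\ ((~p -> q) \/ (~r -> (s \/ q)))))
  32. (((((~p -> (p /\ q)) \/ s) -> (((p /\ s) /\ ~s) \/ ((r \/ r) /\ ~s))) -> ((~~r /\ (~p \/ (p -> q))) /\ ((~p -> q) \/ (~r -> (s \/ q))))) \/ ~~~((s /\ p) \/ (s \/ q)))
Total distinct subformulas = 32

32


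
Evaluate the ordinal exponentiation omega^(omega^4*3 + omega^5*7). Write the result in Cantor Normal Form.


omega^(omega^4*3 + omega^5*7):
In ordinal addition a term is absorbed by a following term of strictly larger exponent: 4 < 5, so omega^4*3 + omega^5*7 = omega^5*7.
omega raised to a CNF ordinal is a single CNF term: Result = omega^(omega^5*7)

omega^(omega^5*7)


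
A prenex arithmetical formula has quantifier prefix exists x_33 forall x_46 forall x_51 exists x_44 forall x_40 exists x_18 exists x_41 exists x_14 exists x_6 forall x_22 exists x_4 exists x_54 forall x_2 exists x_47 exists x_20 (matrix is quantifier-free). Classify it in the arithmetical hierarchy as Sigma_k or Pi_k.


Leading quantifier is exists, so the class is Sigma.
Number of quantifier blocks = alternations + 1 = 8 + 1 = 9.
Classification: Sigma_9

Sigma_9


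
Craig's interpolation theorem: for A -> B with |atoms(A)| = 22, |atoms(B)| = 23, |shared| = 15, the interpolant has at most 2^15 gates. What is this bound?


Shared atoms = 15
Craig interpolant size bound = 2^15
= 32768

32768


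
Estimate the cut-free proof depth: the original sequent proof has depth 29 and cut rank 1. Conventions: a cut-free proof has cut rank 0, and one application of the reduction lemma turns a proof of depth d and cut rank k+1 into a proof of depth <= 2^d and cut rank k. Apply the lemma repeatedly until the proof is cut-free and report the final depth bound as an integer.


Each rank reduction sends depth d to at most 2^d; cut rank r needs r reductions.
2_0(29) = 29
2_1(29) = 2^29 = 536870912
Cut-free depth bound = 536870912

536870912


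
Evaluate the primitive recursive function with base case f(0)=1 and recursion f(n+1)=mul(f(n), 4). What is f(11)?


f(0) = 1
f(1) = mul(f(0), 4) = mul(1, 4) = 4
f(2) = mul(f(1), 4) = mul(4, 4) = 16
f(3) = mul(f(2), 4) = mul(16, 4) = 64
f(4) = mul(f(3), 4) = mul(64, 4) = 256
f(5) = mul(f(4), 4) = mul(256, 4) = 1024
f(6) = mul(f(5), 4) = mul(1024, 4) = 4096
f(7) = mul(f(6), 4) = mul(4096, 4) = 16384
f(8) = mul(f(7), 4) = mul(16384, 4) = 65536
f(9) = mul(f(8), 4) = mul(65536, 4) = 262144
f(10) = mul(f(9), 4) = mul(262144, 4) = 1048576
f(11) = mul(f(10), 4) = mul(1048576, 4) = 4194304


4194304


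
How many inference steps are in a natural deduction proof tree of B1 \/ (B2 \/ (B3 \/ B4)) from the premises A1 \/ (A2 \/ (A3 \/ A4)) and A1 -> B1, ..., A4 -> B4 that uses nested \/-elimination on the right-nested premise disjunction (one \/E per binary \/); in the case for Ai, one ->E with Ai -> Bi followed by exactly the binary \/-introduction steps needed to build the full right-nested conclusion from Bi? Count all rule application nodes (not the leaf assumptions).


Constructive dilemma with 4 branches, all disjunctions right-nested:
- \/E: the premise has 3 binary \/, each eliminated once: 3 nodes.
- ->E: one per case (Ai with Ai -> Bi gives Bi): 4 nodes.
- \/I: in case i < n, Bi needs 1 step to form Bi \/ (B(i+1) \/ ...) and then i-1 steps to prepend B(i-1), ..., B1, i.e. i steps; in case i = n, B4 needs 3 prepend steps.
  \/I total = (1 + 2 + ... + 3) + 3 = 6 + 3 = 9 nodes.
Total = 3 + 4 + 9 = 16

16


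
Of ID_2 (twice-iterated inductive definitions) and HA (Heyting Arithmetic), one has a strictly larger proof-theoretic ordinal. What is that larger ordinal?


Proof-theoretic ordinal of ID_2 (twice-iterated inductive definitions): psi_0(epsilon_{Omega_2+1})
Proof-theoretic ordinal of HA (Heyting Arithmetic): epsilon_0
Comparing: epsilon_0 < psi_0(epsilon_{Omega_2+1}).
The larger ordinal is psi_0(epsilon_{Omega_2+1}) (from ID_2 (twice-iterated inductive definitions)).

psi_0(epsilon_{Omega_2+1})


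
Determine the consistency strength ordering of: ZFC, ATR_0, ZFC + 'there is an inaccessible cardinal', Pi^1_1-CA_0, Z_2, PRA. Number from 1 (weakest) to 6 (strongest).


Ordering by consistency strength:
1. PRA
2. ATR_0
3. Pi^1_1-CA_0
4. Z_2
5. ZFC
6. ZFC + 'there is an inaccessible cardinal'


ZFC=5, ATR_0=2, ZFC + 'there is an inaccessible cardinal'=6, Pi^1_1-CA_0=3, Z_2=4, PRA=1


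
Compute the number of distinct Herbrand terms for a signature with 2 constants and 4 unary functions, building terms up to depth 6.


Herbrand terms by depth:
Depth 0: 2 constants
Depth 1: 8 new terms (running total: 10)
Depth 2: 32 new terms (running total: 42)
Depth 3: 128 new terms (running total: 170)
Depth 4: 512 new terms (running total: 682)
Depth 5: 2048 new terms (running total: 2730)
Depth 6: 8192 new terms (running total: 10922)
Total distinct ground terms = 10922

10922


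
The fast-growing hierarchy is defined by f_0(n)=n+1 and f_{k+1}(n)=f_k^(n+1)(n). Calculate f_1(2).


f_1(2) = f_0^3(2)
f_0 adds 1 each time, applied 3 times.
f_1(2) = 2 + 3 = 5

5


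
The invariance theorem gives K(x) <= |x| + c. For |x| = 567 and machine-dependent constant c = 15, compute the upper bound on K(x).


K(x) <= |x| + c = 567 + 15 = 582

582


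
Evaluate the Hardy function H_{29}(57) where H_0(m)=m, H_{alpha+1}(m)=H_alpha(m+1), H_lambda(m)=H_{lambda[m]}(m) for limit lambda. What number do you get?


H_29(57):
For finite ordinals k, H_k(n) = n + k (each successor step adds 1).
H_29(57) = 57 + 29 = 86

86


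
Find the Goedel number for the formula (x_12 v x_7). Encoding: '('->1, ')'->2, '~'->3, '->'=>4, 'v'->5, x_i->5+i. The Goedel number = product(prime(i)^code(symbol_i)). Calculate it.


Formula: (x_12 v x_7)
Symbol codes: [1, 17, 5, 12, 2]
Primes: [2, 3, 5, 7, 11]
p_1^1 = 2^1 = 2
p_2^17 = 3^17 = 129140163
p_3^5 = 5^5 = 3125
p_4^12 = 7^12 = 13841287201
p_5^2 = 11^2 = 121
Product = 1351771226983133783268750

1351771226983133783268750


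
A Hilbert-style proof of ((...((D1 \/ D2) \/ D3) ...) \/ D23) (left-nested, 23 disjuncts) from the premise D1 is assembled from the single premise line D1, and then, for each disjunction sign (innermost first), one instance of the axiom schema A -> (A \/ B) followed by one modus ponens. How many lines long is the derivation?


Building the left-nested 23-ary disjunction from D1:
- 1 premise line (D1)
- 23 disjuncts means 22 disjunction signs; each needs 1 axiom instance + 1 MP = 2 lines: 2 * 22 = 44
Total = 1 + 44 = 45 lines.

45


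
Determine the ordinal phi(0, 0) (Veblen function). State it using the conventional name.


phi(0, 0):
phi(0, beta) = omega^beta by definition.
phi(0, 0) = omega^0

1


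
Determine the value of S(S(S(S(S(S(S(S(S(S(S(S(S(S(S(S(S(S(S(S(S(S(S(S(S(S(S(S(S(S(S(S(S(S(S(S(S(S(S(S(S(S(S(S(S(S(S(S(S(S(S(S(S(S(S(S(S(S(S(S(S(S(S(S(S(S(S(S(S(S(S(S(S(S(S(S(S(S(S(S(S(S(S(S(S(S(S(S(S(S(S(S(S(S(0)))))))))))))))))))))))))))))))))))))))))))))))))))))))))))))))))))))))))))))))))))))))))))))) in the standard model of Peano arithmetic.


Counting successors applied to 0:
94 applications of S to 0 = 94

94


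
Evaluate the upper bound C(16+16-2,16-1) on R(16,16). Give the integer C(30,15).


R(16,16) <= C(16+16-2, 16-1) = C(30, 15)
C(30, 15) = 30! / (15! * 15!)
= 155117520

155117520


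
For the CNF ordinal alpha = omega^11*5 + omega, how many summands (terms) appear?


CNF: omega^11*5 + omega
Count the summands separated by '+':
  term 1: omega^11*5
  term 2: omega
Total terms = 2

2


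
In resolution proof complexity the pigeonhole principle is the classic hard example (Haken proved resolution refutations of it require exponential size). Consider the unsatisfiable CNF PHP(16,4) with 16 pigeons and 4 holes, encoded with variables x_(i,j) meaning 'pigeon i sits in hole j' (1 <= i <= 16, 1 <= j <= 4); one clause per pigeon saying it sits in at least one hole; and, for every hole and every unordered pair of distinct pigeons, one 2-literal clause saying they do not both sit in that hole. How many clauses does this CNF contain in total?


PHP(16,4): 16 pigeons, 4 holes, 16*4 = 64 variables.
- pigeon clauses: one per pigeon -> 16 clauses
- hole clauses: 4 holes * C(16,2) = 4 * 120 -> 480 clauses
Total clauses = 16 + 480 = 496

496


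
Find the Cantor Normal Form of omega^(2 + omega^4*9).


omega^(2 + omega^4*9):
In ordinal addition a term is absorbed by a following term of strictly larger exponent: 0 < 4, so 2 + omega^4*9 = omega^4*9.
omega raised to a CNF ordinal is a single CNF term: Result = omega^(omega^4*9)

omega^(omega^4*9)


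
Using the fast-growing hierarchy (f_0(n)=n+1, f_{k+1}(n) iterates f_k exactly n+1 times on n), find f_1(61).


f_1(61) = f_0^62(61)
f_0 adds 1 each time, applied 62 times.
f_1(61) = 61 + 62 = 123

123


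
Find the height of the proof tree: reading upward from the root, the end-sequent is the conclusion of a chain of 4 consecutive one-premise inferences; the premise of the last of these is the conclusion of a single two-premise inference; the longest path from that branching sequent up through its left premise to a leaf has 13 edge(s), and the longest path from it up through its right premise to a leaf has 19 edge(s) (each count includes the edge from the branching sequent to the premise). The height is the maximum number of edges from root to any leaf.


Longest path through the left premise: 13 edges (measured from the branching sequent)
Longest path through the right premise: 19 edges
Height of the subtree rooted at the branching sequent: max(13, 19) = 19
The branching sequent sits 4 edges above the root (the chain of one-premise inferences), so height = 19 + 4 = 23

23


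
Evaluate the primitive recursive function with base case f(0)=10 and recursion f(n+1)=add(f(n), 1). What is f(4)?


f(0) = 10
f(1) = add(f(0), 1) = add(10, 1) = 11
f(2) = add(f(1), 1) = add(11, 1) = 12
f(3) = add(f(2), 1) = add(12, 1) = 13
f(4) = add(f(3), 1) = add(13, 1) = 14


14


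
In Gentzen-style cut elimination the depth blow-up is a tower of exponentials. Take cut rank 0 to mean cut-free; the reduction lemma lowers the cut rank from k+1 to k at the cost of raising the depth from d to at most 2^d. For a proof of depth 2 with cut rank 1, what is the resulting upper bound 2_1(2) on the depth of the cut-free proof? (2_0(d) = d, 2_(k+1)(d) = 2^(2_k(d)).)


Each rank reduction sends depth d to at most 2^d; cut rank r needs r reductions.
2_0(2) = 2
2_1(2) = 2^2 = 4
Cut-free depth bound = 4

4


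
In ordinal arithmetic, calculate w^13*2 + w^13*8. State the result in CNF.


Ordinal addition w^13*2 + w^13*8:
Both terms have the same exponent 13.
w^e*c + w^e*d = w^e*(c+d).
Result = w^13*(2+8) = w^13*10

w^13*10


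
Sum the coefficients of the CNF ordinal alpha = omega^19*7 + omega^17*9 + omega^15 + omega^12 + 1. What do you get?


CNF: omega^19*7 + omega^17*9 + omega^15 + omega^12 + 1
Coefficients: 7 + 9 + 1 + 1 + 1 = 19

19


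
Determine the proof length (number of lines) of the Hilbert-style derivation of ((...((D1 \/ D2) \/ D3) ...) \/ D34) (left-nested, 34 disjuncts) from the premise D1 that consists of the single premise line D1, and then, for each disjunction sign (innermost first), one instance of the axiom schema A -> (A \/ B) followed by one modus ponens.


Building the left-nested 34-ary disjunction from D1:
- 1 premise line (D1)
- 34 disjuncts means 33 disjunction signs; each needs 1 axiom instance + 1 MP = 2 lines: 2 * 33 = 66
Total = 1 + 66 = 67 lines.

67


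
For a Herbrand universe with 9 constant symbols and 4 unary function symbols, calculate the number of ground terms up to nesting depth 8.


Herbrand terms by depth:
Depth 0: 9 constants
Depth 1: 36 new terms (running total: 45)
Depth 2: 144 new terms (running total: 189)
Depth 3: 576 new terms (running total: 765)
Depth 4: 2304 new terms (running total: 3069)
Depth 5: 9216 new terms (running total: 12285)
Depth 6: 36864 new terms (running total: 49149)
Depth 7: 147456 new terms (running total: 196605)
Depth 8: 589824 new terms (running total: 786429)
Total distinct ground terms = 786429

786429


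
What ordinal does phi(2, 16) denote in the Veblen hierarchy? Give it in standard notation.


phi(2, 16):
phi(2, beta) = zeta_beta (the beta-th zeta number, fixed point of epsilon).
phi(2, 16) = zeta_16

zeta_16


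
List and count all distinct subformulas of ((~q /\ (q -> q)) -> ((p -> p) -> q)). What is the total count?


Formula: ((~q /\ (q -> q)) -> ((p -> p) -> q))
Subformulas found:
  1. q
  2. p
  3. ~q
  4. (q -> q)
  5. (p -> p)
  6. ((p -> p) -> q)
  7. (~q /\ (q -> q))
  8. ((~q /\ (q -> q)) -> ((p -> p) -> q))
Total distinct subformulas = 8

8


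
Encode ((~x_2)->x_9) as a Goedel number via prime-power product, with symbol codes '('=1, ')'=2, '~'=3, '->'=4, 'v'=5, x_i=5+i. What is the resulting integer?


Formula: ((~x_2)->x_9)
Symbol codes: [1, 1, 3, 7, 2, 4, 14, 2]
Primes: [2, 3, 5, 7, 11, 13, 17, 19]
p_1^1 = 2^1 = 2
p_2^1 = 3^1 = 3
p_3^3 = 5^3 = 125
p_4^7 = 7^7 = 823543
p_5^2 = 11^2 = 121
p_6^4 = 13^4 = 28561
p_7^14 = 17^14 = 168377826559400929
p_8^2 = 19^2 = 361
Product = 129747328427105627755645828695245250

129747328427105627755645828695245250


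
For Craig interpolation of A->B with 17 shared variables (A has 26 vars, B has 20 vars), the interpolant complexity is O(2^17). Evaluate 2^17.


Shared atoms = 17
Craig interpolant size bound = 2^17
= 131072

131072


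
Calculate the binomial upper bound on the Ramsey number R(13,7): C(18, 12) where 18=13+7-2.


R(13,7) <= C(13+7-2, 13-1) = C(18, 12)
C(18, 12) = 18! / (12! * 6!)
= 18564

18564


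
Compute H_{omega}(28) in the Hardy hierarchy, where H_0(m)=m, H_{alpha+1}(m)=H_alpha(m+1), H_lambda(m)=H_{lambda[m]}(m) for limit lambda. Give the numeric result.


H_{omega}(28):
H_omega(m) = H_m(m) = m + m = 2m.
Result = 2 * 28 = 56

56


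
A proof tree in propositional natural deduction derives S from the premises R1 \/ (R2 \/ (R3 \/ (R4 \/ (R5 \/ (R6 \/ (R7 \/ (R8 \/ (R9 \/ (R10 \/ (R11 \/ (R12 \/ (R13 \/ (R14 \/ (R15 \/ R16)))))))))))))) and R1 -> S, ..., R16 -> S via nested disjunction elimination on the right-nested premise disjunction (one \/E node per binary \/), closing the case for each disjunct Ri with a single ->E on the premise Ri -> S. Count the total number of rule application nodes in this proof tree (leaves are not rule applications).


The premise R1 \/ (R2 \/ (R3 \/ (R4 \/ (R5 \/ (R6 \/ (R7 \/ (R8 \/ (R9 \/ (R10 \/ (R11 \/ (R12 \/ (R13 \/ (R14 \/ (R15 \/ R16)))))))))))))) contains 16 disjuncts, hence 15 binary \/ connectives.
- Each binary \/ is eliminated once: 15 \/E nodes.
- Each of the 16 cases Ri derives S by one ->E with Ri -> S: 16 ->E nodes.
Total = 15 + 16 = 31

31


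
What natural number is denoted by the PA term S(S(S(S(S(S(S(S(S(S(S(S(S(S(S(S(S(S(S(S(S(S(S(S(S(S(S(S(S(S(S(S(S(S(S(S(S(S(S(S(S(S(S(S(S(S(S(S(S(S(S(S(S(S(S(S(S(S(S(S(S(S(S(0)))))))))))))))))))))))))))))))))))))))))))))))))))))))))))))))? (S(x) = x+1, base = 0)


Counting successors applied to 0:
63 applications of S to 0 = 63

63


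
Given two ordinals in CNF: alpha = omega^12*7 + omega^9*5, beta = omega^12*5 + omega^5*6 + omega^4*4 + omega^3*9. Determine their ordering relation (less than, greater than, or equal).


Compare term by term from highest exponent:
alpha = omega^12*7 + omega^9*5
beta = omega^12*5 + omega^5*6 + omega^4*4 + omega^3*9
Term 1: alpha has omega^12*7, beta has omega^12*5
Term 2: alpha has omega^9*5, beta has omega^5*6
Term 3: alpha has omega^0*0, beta has omega^4*4
Term 4: alpha has omega^0*0, beta has omega^3*9
Result: alpha > beta

alpha > beta


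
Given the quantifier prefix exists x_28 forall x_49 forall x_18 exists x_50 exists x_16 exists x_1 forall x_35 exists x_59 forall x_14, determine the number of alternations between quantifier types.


Walk the prefix and count type changes:
  position 1: exists -> forall <-- alternation
  position 2: forall -> forall
  position 3: forall -> exists <-- alternation
  position 4: exists -> exists
  position 5: exists -> exists
  position 6: exists -> forall <-- alternation
  position 7: forall -> exists <-- alternation
  position 8: exists -> forall <-- alternation
Total alternations = 5

5


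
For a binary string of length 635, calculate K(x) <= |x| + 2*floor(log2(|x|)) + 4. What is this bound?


floor(log2(635)) = 9
2 * 9 = 18
K(x) <= 635 + 18 + 4 = 657

657


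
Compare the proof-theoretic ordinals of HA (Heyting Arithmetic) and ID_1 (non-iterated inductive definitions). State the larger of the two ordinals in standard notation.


Proof-theoretic ordinal of HA (Heyting Arithmetic): epsilon_0
Proof-theoretic ordinal of ID_1 (non-iterated inductive definitions): psi_0(epsilon_{Omega+1})
Comparing: epsilon_0 < psi_0(epsilon_{Omega+1}).
The larger ordinal is psi_0(epsilon_{Omega+1}) (from ID_1 (non-iterated inductive definitions)).

psi_0(epsilon_{Omega+1})


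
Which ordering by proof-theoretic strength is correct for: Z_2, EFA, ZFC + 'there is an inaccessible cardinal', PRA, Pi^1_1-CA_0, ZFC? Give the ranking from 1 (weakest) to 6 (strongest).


Ordering by consistency strength:
1. EFA
2. PRA
3. Pi^1_1-CA_0
4. Z_2
5. ZFC
6. ZFC + 'there is an inaccessible cardinal'


Z_2=4, EFA=1, ZFC + 'there is an inaccessible cardinal'=6, PRA=2, Pi^1_1-CA_0=3, ZFC=5


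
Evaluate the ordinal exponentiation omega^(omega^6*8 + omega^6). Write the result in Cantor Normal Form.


omega^(omega^6*8 + omega^6):
Both terms of the exponent have the same exponent 6, so they merge: omega^6*8 + omega^6 = omega^6*(8+1) = omega^6*9.
omega raised to a CNF ordinal is a single CNF term: Result = omega^(omega^6*9)

omega^(omega^6*9)


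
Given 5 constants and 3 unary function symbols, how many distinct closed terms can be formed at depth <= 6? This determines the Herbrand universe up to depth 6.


Herbrand terms by depth:
Depth 0: 5 constants
Depth 1: 15 new terms (running total: 20)
Depth 2: 45 new terms (running total: 65)
Depth 3: 135 new terms (running total: 200)
Depth 4: 405 new terms (running total: 605)
Depth 5: 1215 new terms (running total: 1820)
Depth 6: 3645 new terms (running total: 5465)
Total distinct ground terms = 5465

5465


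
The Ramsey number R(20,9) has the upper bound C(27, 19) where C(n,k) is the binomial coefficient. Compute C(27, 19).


R(20,9) <= C(20+9-2, 20-1) = C(27, 19)
C(27, 19) = 27! / (19! * 8!)
= 2220075

2220075


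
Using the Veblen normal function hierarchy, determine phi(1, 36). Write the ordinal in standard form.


phi(1, 36):
phi(1, beta) = epsilon_beta (the beta-th epsilon number).
phi(1, 36) = epsilon_36

epsilon_36


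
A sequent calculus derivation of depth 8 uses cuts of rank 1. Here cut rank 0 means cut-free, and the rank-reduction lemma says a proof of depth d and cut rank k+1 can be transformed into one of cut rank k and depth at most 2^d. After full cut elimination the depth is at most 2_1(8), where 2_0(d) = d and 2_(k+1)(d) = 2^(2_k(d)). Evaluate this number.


Each rank reduction sends depth d to at most 2^d; cut rank r needs r reductions.
2_0(8) = 8
2_1(8) = 2^8 = 256
Cut-free depth bound = 256

256


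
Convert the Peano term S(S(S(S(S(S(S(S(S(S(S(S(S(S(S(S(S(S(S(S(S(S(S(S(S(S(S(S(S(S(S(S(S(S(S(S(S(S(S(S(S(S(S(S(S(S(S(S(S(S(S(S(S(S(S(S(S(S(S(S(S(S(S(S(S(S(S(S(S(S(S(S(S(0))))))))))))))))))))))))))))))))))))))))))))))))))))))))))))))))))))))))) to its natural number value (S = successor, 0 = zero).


Counting successors applied to 0:
73 applications of S to 0 = 73

73


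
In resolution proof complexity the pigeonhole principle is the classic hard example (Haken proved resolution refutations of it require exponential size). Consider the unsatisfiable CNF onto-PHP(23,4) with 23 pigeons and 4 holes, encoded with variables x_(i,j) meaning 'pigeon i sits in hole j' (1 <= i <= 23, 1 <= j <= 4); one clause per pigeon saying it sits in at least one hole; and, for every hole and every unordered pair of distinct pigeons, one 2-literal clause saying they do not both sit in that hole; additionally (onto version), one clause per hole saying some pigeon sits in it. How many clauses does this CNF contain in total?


onto-PHP(23,4): 23 pigeons, 4 holes, 23*4 = 92 variables.
- pigeon clauses: one per pigeon -> 23 clauses
- hole clauses: 4 holes * C(23,2) = 4 * 253 -> 1012 clauses
- onto clauses: one per hole -> 4 clauses
Total clauses = 23 + 1012 + 4 = 1039

1039


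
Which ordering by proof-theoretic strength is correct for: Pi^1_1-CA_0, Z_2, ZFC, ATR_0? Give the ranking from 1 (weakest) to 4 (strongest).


Ordering by consistency strength:
1. ATR_0
2. Pi^1_1-CA_0
3. Z_2
4. ZFC


Pi^1_1-CA_0=2, Z_2=3, ZFC=4, ATR_0=1


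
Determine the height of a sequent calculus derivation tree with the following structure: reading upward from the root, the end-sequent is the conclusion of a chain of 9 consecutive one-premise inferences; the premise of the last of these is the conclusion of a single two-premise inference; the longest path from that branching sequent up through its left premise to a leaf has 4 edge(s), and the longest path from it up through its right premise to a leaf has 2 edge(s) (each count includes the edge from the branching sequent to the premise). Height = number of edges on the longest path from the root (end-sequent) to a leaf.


Longest path through the left premise: 4 edges (measured from the branching sequent)
Longest path through the right premise: 2 edges
Height of the subtree rooted at the branching sequent: max(4, 2) = 4
The branching sequent sits 9 edges above the root (the chain of one-premise inferences), so height = 4 + 9 = 13

13


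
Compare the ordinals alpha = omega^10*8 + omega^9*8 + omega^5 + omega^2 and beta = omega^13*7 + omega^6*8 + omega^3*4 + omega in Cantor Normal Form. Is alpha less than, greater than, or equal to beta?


Compare term by term from highest exponent:
alpha = omega^10*8 + omega^9*8 + omega^5 + omega^2
beta = omega^13*7 + omega^6*8 + omega^3*4 + omega
Term 1: alpha has omega^10*8, beta has omega^13*7
Term 2: alpha has omega^9*8, beta has omega^6*8
Term 3: alpha has omega^5*1, beta has omega^3*4
Term 4: alpha has omega^2*1, beta has omega^1*1
Result: alpha < beta

alpha < beta


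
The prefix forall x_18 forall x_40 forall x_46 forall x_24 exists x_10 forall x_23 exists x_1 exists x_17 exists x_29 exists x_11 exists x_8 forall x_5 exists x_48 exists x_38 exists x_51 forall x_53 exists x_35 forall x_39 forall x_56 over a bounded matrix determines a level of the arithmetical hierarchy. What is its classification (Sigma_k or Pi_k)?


Leading quantifier is forall, so the class is Pi.
Number of quantifier blocks = alternations + 1 = 8 + 1 = 9.
Classification: Pi_9

Pi_9


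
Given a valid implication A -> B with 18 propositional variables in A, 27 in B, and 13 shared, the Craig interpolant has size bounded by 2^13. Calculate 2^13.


Shared atoms = 13
Craig interpolant size bound = 2^13
= 8192

8192


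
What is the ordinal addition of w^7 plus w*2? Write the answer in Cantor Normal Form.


Ordinal addition w^7 + w*2:
Leading exponent of alpha (7) > leading exponent of beta (1).
Since alpha's term has higher exponent than beta's leading term,
the sum is simply alpha followed by beta.
Result = w^7 + w*2

w^7 + w*2


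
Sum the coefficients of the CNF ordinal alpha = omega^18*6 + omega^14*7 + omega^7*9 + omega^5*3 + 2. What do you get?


CNF: omega^18*6 + omega^14*7 + omega^7*9 + omega^5*3 + 2
Coefficients: 6 + 7 + 9 + 3 + 2 = 27

27


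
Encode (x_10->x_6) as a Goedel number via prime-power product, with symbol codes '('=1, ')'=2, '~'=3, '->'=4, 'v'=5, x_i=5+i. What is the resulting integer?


Formula: (x_10->x_6)
Symbol codes: [1, 15, 4, 11, 2]
Primes: [2, 3, 5, 7, 11]
p_1^1 = 2^1 = 2
p_2^15 = 3^15 = 14348907
p_3^4 = 5^4 = 625
p_4^11 = 7^11 = 1977326743
p_5^2 = 11^2 = 121
Product = 4291337228517885026250

4291337228517885026250


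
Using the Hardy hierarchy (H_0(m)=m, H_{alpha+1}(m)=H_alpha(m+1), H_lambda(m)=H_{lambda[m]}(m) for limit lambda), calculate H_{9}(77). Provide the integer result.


H_9(77):
For finite ordinals k, H_k(n) = n + k (each successor step adds 1).
H_9(77) = 77 + 9 = 86

86


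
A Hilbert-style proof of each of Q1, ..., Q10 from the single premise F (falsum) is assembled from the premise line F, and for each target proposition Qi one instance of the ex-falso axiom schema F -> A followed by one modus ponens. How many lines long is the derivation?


Ex falso, line by line:
- 1 premise line (F)
- 10 targets, each needing 1 axiom instance (F -> Qi) + 1 MP = 2 lines: 2 * 10 = 20
Total = 1 + 20 = 21 lines.

21


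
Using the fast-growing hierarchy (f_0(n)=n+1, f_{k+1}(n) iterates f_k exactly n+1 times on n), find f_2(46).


f_2(46) = f_1^47(46)
f_1(m) = 2m + 1.
Iterating: f_1^k(n) = 2^k*(n+1) - 1.
f_2(46) = 2^47*(46+1) - 1 = 140737488355328*47 - 1 = 6614661952700415

6614661952700415


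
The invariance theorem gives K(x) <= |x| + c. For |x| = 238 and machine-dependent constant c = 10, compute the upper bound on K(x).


K(x) <= |x| + c = 238 + 10 = 248

248


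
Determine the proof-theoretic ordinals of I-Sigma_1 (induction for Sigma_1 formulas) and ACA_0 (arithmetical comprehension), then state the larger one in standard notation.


Proof-theoretic ordinal of I-Sigma_1 (induction for Sigma_1 formulas): omega^omega
Proof-theoretic ordinal of ACA_0 (arithmetical comprehension): epsilon_0
Comparing: omega^omega < epsilon_0.
The larger ordinal is epsilon_0 (from ACA_0 (arithmetical comprehension)).

epsilon_0


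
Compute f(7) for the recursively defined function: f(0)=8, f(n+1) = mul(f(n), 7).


f(0) = 8
f(1) = mul(f(0), 7) = mul(8, 7) = 56
f(2) = mul(f(1), 7) = mul(56, 7) = 392
f(3) = mul(f(2), 7) = mul(392, 7) = 2744
f(4) = mul(f(3), 7) = mul(2744, 7) = 19208
f(5) = mul(f(4), 7) = mul(19208, 7) = 134456
f(6) = mul(f(5), 7) = mul(134456, 7) = 941192
f(7) = mul(f(6), 7) = mul(941192, 7) = 6588344


6588344


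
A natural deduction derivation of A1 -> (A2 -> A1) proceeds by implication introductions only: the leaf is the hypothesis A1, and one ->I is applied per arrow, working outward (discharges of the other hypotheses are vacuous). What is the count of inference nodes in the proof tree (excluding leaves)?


The formula has 2 arrows (->); its innermost consequent A1 is one of the antecedents,
so the proof starts from the hypothesis leaf A1 (not a rule application) and closes one arrow per ->I.
Building A1 -> (A2 -> A1) therefore takes 2 nested implication introductions.
Total inference nodes = 2

2


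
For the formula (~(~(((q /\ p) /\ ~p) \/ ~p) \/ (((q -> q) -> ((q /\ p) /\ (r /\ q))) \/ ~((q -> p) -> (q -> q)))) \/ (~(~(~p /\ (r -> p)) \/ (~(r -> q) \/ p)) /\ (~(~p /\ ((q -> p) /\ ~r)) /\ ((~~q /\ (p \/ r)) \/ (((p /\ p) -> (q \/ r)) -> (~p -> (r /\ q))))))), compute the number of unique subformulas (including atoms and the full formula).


Formula: (~(~(((q /\ p) /\ ~p) \/ ~p) \/ (((q -> q) -> ((q /\ p) /\ (r /\ q))) \/ ~((q -> p) -> (q -> q)))) \/ (~(~(~p /\ (r -> p)) \/ (~(r -> q) \/ p)) /\ (~(~p /\ ((q -> p) /\ ~r)) /\ ((~~q /\ (p \/ r)) \/ (((p /\ p) -> (q \/ r)) -> (~p -> (r /\ q)))))))
Subformulas found:
  1. r
  2. p
  3. q
  4. ~p
  5. ~r
  6. ~q
  7. ~~q
  8. (r -> q)
  9. (q /\ p)
  10. (r -> p)
  11. (q -> p)
  12. (q -> q)
  13. (q \/ r)
  14. (r /\ q)
  15. (p /\ p)
  16. (p \/ r)
  17. ~(r -> q)
  18. ((q -> p) /\ ~r)
  19. (~p -> (r /\ q))
  20. ((q /\ p) /\ ~p)
  21. (~(r -> q) \/ p)
  22. (~p /\ (r -> p))
  23. ~(~p /\ (r -> p))
  24. (~~q /\ (p \/ r))
  25. ((q /\ p) /\ (r /\ q))
  26. ((p /\ p) -> (q \/ r))
  27. ((q -> p) -> (q -> q))
  28. ~((q -> p) -> (q -> q))
  29. (((q /\ p) /\ ~p) \/ ~p)
  30. (~p /\ ((q -> p) /\ ~r))
  31. ~(((q /\ p) /\ ~p) \/ ~p)
  32. ~(~p /\ ((q -> p) /\ ~r))
  33. ((q -> q) -> ((q /\ p) /\ (r /\ q)))
  34. (~(~p /\ (r -> p)) \/ (~(r -> q) \/ p))
  35. ~(~(~p /\ (r -> p)) \/ (~(r -> q) \/ p))
  36. (((p /\ p) -> (q \/ r)) -> (~p -> (r /\ q)))
  37. (((q -> q) -> ((q /\ p) /\ (r /\ q))) \/ ~((q -> p) -> (q -> q)))
  38. ((~~q /\ (p \/ r)) \/ (((p /\ p) -> (q \/ r)) -> (~p -> (r /\ q))))
  39. (~(((q /\ p) /\ ~p) \/ ~p) \/ (((q -> q) -> ((q /\ p) /\ (r /\ q))) \/ ~((q -> p) -> (q -> q))))
  40. ~(~(((q /\ p) /\ ~p) \/ ~p) \/ (((q -> q) -> ((q /\ p) /\ (r /\ q))) \/ ~((q -> p) -> (q -> q))))
  41. (~(~p /\ ((q -> p) /\ ~r)) /\ ((~~q /\ (p \/ r)) \/ (((p /\ p) -> (q \/ r)) -> (~p -> (r /\ q)))))
  42. (~(~(~p /\ (r -> p)) \/ (~(r -> q) \/ p)) /\ (~(~p /\ ((q -> p) /\ ~r)) /\ ((~~q /\ (p \/ r)) \/ (((p /\ p) -> (q \/ r)) -> (~p -> (r /\ q))))))
  43. (~(~(((q /\ p) /\ ~p) \/ ~p) \/ (((q -> q) -> ((q /\ p) /\ (r /\ q))) \/ ~((q -> p) -> (q -> q)))) \/ (~(~(~p /\ (r -> p)) \/ (~(r -> q) \/ p)) /\ (~(~p /\ ((q -> p) /\ ~r)) /\ ((~~q /\ (p \/ r)) \/ (((p /\ p) -> (q \/ r)) -> (~p -> (r /\ q)))))))
Total distinct subformulas = 43

43


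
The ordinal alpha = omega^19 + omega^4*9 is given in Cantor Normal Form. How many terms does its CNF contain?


CNF: omega^19 + omega^4*9
Count the summands separated by '+':
  term 1: omega^19
  term 2: omega^4*9
Total terms = 2

2


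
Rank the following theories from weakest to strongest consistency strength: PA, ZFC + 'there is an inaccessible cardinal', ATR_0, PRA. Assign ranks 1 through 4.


Ordering by consistency strength:
1. PRA
2. PA
3. ATR_0
4. ZFC + 'there is an inaccessible cardinal'


PA=2, ZFC + 'there is an inaccessible cardinal'=4, ATR_0=3, PRA=1


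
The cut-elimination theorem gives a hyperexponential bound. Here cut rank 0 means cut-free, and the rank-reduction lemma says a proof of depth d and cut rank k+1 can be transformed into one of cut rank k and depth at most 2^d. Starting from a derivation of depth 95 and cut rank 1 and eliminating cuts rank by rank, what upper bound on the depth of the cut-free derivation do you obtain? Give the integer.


Each rank reduction sends depth d to at most 2^d; cut rank r needs r reductions.
2_0(95) = 95
2_1(95) = 2^95 = 39614081257132168796771975168
Cut-free depth bound = 39614081257132168796771975168

39614081257132168796771975168


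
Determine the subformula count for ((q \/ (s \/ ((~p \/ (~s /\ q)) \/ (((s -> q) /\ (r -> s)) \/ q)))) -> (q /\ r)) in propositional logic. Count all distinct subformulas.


Formula: ((q \/ (s \/ ((~p \/ (~s /\ q)) \/ (((s -> q) /\ (r -> s)) \/ q)))) -> (q /\ r))
Subformulas found:
  1. r
  2. q
  3. s
  4. p
  5. ~p
  6. ~s
  7. (q /\ r)
  8. (s -> q)
  9. (r -> s)
  10. (~s /\ q)
  11. (~p \/ (~s /\ q))
  12. ((s -> q) /\ (r -> s))
  13. (((s -> q) /\ (r -> s)) \/ q)
  14. ((~p \/ (~s /\ q)) \/ (((s -> q) /\ (r -> s)) \/ q))
  15. (s \/ ((~p \/ (~s /\ q)) \/ (((s -> q) /\ (r -> s)) \/ q)))
  16. (q \/ (s \/ ((~p \/ (~s /\ q)) \/ (((s -> q) /\ (r -> s)) \/ q))))
  17. ((q \/ (s \/ ((~p \/ (~s /\ q)) \/ (((s -> q) /\ (r -> s)) \/ q)))) -> (q /\ r))
Total distinct subformulas = 17

17


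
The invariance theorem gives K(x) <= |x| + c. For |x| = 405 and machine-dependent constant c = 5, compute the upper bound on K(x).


K(x) <= |x| + c = 405 + 5 = 410

410


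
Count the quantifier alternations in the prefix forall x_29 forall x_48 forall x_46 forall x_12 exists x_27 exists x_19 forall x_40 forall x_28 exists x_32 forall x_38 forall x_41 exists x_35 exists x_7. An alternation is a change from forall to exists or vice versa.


Walk the prefix and count type changes:
  position 1: forall -> forall
  position 2: forall -> forall
  position 3: forall -> forall
  position 4: forall -> exists <-- alternation
  position 5: exists -> exists
  position 6: exists -> forall <-- alternation
  position 7: forall -> forall
  position 8: forall -> exists <-- alternation
  position 9: exists -> forall <-- alternation
  position 10: forall -> forall
  position 11: forall -> exists <-- alternation
  position 12: exists -> exists
Total alternations = 5

5


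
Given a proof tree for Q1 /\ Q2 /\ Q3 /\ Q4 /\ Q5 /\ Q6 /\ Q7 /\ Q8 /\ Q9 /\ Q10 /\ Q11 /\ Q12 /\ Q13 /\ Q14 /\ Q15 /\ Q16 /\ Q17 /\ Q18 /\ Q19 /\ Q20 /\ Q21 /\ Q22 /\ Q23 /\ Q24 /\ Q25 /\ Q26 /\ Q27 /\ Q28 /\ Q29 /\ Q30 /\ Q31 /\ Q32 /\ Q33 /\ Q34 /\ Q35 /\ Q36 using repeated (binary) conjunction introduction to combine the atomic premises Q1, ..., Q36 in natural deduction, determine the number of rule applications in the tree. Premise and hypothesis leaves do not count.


The target conjunction has 36 conjuncts, i.e. 35 binary /\ connectives.
Each conjunction-intro joins two pieces, so 36 atoms require 36-1 = 35 applications.
Total inference nodes = 35

35


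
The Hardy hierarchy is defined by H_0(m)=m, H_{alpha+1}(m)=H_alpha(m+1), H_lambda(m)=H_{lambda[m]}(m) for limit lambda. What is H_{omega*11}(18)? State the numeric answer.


H_{omega*11}(18):
For the Hardy hierarchy, H_{omega*k}(n) = 2^k * n.
2^11 = 2048.
2048 * 18 = 36864

36864


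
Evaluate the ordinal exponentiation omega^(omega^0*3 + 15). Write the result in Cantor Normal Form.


omega^(omega^0*3 + 15):
omega^0 = 1, so the exponent is 3 + 15 = 18 (finite ordinal addition).
Result = omega^18, already a single CNF term.

omega^18


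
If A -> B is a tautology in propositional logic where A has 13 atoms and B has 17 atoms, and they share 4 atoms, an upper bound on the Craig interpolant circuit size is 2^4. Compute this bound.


Shared atoms = 4
Craig interpolant size bound = 2^4
= 16

16


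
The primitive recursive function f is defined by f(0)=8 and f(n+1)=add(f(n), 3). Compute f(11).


f(0) = 8
f(1) = add(f(0), 3) = add(8, 3) = 11
f(2) = add(f(1), 3) = add(11, 3) = 14
f(3) = add(f(2), 3) = add(14, 3) = 17
f(4) = add(f(3), 3) = add(17, 3) = 20
f(5) = add(f(4), 3) = add(20, 3) = 23
f(6) = add(f(5), 3) = add(23, 3) = 26
f(7) = add(f(6), 3) = add(26, 3) = 29
f(8) = add(f(7), 3) = add(29, 3) = 32
f(9) = add(f(8), 3) = add(32, 3) = 35
f(10) = add(f(9), 3) = add(35, 3) = 38
f(11) = add(f(10), 3) = add(38, 3) = 41


41


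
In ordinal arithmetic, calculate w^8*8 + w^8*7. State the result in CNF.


Ordinal addition w^8*8 + w^8*7:
Both terms have the same exponent 8.
w^e*c + w^e*d = w^e*(c+d).
Result = w^8*(8+7) = w^8*15

w^8*15


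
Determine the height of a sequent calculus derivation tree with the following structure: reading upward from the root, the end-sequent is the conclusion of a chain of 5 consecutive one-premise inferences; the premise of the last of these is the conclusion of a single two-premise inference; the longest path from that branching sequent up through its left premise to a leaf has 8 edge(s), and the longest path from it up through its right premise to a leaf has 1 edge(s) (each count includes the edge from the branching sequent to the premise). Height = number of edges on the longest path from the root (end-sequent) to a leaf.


Longest path through the left premise: 8 edges (measured from the branching sequent)
Longest path through the right premise: 1 edges
Height of the subtree rooted at the branching sequent: max(8, 1) = 8
The branching sequent sits 5 edges above the root (the chain of one-premise inferences), so height = 8 + 5 = 13

13


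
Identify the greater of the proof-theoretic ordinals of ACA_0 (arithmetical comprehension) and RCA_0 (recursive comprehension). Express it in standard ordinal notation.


Proof-theoretic ordinal of ACA_0 (arithmetical comprehension): epsilon_0
Proof-theoretic ordinal of RCA_0 (recursive comprehension): omega^omega
Comparing: omega^omega < epsilon_0.
The larger ordinal is epsilon_0 (from ACA_0 (arithmetical comprehension)).

epsilon_0


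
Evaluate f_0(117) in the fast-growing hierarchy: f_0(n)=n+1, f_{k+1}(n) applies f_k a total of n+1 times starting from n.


f_0(117) = 117 + 1 = 118

118


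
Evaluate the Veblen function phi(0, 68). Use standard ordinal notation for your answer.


phi(0, 68):
phi(0, beta) = omega^beta by definition.
phi(0, 68) = omega^68

omega^68


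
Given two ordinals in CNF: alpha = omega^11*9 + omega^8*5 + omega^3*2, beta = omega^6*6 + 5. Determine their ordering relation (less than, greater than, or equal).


Compare term by term from highest exponent:
alpha = omega^11*9 + omega^8*5 + omega^3*2
beta = omega^6*6 + 5
Term 1: alpha has omega^11*9, beta has omega^6*6
Term 2: alpha has omega^8*5, beta has omega^0*5
Term 3: alpha has omega^3*2, beta has omega^0*0
Result: alpha > beta

alpha > beta
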